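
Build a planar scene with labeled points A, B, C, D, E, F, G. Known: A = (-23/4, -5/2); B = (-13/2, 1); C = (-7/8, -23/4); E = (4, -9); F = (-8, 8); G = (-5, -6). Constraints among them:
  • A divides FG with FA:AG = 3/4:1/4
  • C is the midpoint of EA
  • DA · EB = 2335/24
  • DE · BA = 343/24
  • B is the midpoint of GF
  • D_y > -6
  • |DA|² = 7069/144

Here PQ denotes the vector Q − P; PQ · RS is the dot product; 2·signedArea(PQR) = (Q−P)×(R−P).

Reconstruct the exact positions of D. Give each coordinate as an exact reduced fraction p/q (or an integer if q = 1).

1. D_x = 1/2  [DE · BA = 343/24 ∩ DA · EB = 2335/24]
2. D_y = -17/3  [DE · BA = 343/24 ∩ DA · EB = 2335/24]
   → D = (1/2, -17/3)

D = (1/2, -17/3)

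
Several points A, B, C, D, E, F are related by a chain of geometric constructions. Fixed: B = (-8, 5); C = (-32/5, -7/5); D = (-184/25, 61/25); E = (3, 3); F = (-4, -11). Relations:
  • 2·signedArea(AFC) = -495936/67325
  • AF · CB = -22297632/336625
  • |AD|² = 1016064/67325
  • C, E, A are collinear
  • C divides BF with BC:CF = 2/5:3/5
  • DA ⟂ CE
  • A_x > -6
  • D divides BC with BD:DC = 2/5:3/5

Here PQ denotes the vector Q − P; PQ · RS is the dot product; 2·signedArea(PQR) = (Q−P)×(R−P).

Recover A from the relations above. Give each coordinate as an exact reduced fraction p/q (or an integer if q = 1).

1. A_x = -384632/67325  [C, E, A are collinear ∩ DA ⟂ CE]
2. A_y = -72607/67325  [C, E, A are collinear ∩ DA ⟂ CE]
   → A = (-384632/67325, -72607/67325)

A = (-384632/67325, -72607/67325)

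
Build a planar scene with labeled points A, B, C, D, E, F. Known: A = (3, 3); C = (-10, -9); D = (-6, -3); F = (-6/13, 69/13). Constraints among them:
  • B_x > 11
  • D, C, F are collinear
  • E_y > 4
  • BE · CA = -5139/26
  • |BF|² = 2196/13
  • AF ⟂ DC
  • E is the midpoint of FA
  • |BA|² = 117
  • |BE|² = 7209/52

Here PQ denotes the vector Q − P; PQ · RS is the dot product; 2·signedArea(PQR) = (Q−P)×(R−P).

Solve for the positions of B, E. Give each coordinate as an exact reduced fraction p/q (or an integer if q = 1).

1. E_x = 33/26  [E is the midpoint of FA]
2. E_y = 54/13  [E is the midpoint of FA]
   → E = (33/26, 54/13)
3. B_x = 12  [line -13·x + -12·y + 264 = 0 ∩ |BA|² = 117]
4. B_y = 9  [line -13·x + -12·y + 264 = 0 ∩ |BA|² = 117]
   → B = (12, 9)

B = (12, 9)
E = (33/26, 54/13)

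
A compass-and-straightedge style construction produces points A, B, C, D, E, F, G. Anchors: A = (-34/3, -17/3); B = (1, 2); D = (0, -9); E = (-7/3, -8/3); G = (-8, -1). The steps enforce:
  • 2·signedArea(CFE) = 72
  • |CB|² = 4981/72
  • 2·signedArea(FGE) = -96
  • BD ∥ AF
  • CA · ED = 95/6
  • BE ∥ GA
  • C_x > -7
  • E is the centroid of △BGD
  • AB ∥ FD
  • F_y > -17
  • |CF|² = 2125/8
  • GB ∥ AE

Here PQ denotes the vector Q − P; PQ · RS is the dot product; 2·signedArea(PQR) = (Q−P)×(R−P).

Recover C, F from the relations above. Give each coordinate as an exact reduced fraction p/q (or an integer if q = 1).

1. F_x = -37/3  [AB ∥ FD ∩ BD ∥ AF]
2. F_y = -50/3  [AB ∥ FD ∩ BD ∥ AF]
   → F = (-37/3, -50/3)
3. C_x = -79/12  [2·signedArea(CFE) = 72 ∩ CA · ED = 95/6]
4. C_y = -17/12  [2·signedArea(CFE) = 72 ∩ CA · ED = 95/6]
   → C = (-79/12, -17/12)

C = (-79/12, -17/12)
F = (-37/3, -50/3)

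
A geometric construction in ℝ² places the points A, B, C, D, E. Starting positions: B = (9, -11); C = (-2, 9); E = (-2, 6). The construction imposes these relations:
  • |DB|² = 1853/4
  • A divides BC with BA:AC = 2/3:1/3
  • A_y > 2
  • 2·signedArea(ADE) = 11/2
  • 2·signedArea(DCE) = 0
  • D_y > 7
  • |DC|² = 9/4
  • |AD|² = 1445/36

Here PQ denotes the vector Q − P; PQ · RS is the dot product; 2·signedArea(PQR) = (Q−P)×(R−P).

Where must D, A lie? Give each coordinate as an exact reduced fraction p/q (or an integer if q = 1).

A = (5/3, 7/3)
D = (-2, 15/2)

1. D_x = -2  [2·signedArea(DCE) = 0]
2. D_y = 15/2  [|DB|² = 1853/4]
   → D = (-2, 15/2)
3. A_x = 5/3  [A divides BC with BA:AC = 2/3:1/3]
4. A_y = 7/3  [A divides BC with BA:AC = 2/3:1/3]
   → A = (5/3, 7/3)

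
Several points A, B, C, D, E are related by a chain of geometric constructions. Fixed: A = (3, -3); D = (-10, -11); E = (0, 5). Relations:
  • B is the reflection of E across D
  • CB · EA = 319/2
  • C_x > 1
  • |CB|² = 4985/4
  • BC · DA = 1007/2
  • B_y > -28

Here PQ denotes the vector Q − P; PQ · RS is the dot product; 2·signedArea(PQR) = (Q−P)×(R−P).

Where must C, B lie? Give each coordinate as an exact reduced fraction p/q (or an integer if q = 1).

1. B_x = -20  [B is the reflection of E across D]
2. B_y = -27  [B is the reflection of E across D]
   → B = (-20, -27)
3. C_x = 3/2  [CB · EA = 319/2 ∩ BC · DA = 1007/2]
4. C_y = 1  [CB · EA = 319/2 ∩ BC · DA = 1007/2]
   → C = (3/2, 1)

B = (-20, -27)
C = (3/2, 1)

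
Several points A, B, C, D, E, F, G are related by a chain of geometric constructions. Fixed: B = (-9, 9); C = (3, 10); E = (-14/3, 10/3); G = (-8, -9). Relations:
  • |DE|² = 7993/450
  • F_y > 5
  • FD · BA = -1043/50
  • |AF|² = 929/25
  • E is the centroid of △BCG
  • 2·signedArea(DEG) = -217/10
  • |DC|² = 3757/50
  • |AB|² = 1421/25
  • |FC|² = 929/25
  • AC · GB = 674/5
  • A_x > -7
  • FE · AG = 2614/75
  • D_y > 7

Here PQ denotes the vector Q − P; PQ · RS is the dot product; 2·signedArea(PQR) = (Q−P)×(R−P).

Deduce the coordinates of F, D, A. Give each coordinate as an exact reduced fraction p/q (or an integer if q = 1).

1. D_x = -53/10  [line 37/3·x + -10/3·y + 2711/30 = 0 ∩ |DE|² = 7993/450]
2. D_y = 15/2  [line 37/3·x + -10/3·y + 2711/30 = 0 ∩ |DE|² = 7993/450]
   → D = (-53/10, 15/2)
3. A_x = -31/5  [line 1·x + -18·y + 211/5 = 0 ∩ |AB|² = 1421/25]
4. A_y = 2  [line 1·x + -18·y + 211/5 = 0 ∩ |AB|² = 1421/25]
   → A = (-31/5, 2)
5. F_x = -8/5  [FD · BA = -1043/50 ∩ FE · AG = 2614/75]
6. F_y = 6  [FD · BA = -1043/50 ∩ FE · AG = 2614/75]
   → F = (-8/5, 6)

A = (-31/5, 2)
D = (-53/10, 15/2)
F = (-8/5, 6)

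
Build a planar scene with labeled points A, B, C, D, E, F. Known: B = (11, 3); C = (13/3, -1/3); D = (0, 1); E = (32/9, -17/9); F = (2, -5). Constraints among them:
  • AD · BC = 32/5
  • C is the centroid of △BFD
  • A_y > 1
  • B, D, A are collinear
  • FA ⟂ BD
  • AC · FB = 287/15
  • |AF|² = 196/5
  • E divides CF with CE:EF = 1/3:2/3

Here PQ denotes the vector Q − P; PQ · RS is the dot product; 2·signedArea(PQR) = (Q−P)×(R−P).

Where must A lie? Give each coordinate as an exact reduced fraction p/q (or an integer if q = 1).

A = (22/25, 29/25)

1. A_x = 22/25  [B, D, A are collinear ∩ FA ⟂ BD]
2. A_y = 29/25  [B, D, A are collinear ∩ FA ⟂ BD]
   → A = (22/25, 29/25)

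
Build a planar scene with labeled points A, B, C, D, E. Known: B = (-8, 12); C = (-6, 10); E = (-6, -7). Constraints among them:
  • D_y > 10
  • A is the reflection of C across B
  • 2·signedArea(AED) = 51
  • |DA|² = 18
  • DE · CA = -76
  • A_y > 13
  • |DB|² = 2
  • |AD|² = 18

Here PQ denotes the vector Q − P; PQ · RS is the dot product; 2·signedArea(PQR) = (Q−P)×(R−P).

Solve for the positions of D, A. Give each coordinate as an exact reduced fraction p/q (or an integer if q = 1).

1. A_x = -10  [A is the reflection of C across B]
2. A_y = 14  [A is the reflection of C across B]
   → A = (-10, 14)
3. D_x = -7  [DE · CA = -76 ∩ 2·signedArea(AED) = 51]
4. D_y = 11  [DE · CA = -76 ∩ 2·signedArea(AED) = 51]
   → D = (-7, 11)

A = (-10, 14)
D = (-7, 11)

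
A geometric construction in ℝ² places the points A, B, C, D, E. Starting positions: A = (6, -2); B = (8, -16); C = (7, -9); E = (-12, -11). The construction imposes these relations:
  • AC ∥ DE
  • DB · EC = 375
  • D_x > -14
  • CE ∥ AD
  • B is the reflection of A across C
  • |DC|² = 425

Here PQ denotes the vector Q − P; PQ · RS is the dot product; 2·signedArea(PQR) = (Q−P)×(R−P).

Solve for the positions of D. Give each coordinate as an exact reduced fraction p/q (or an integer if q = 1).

D = (-13, -4)

1. D_x = -13  [AC ∥ DE ∩ CE ∥ AD]
2. D_y = -4  [AC ∥ DE ∩ CE ∥ AD]
   → D = (-13, -4)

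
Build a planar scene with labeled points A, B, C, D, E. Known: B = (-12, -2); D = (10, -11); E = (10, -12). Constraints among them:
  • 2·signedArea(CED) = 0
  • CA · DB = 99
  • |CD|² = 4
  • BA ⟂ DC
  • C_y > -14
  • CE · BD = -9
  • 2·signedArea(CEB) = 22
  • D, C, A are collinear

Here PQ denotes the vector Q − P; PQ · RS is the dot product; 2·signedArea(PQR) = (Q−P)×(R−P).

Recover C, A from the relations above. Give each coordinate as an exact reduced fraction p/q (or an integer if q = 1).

A = (10, -2)
C = (10, -13)

1. C_x = 10  [2·signedArea(CED) = 0 ∩ CE · BD = -9]
2. C_y = -13  [2·signedArea(CED) = 0 ∩ CE · BD = -9]
   → C = (10, -13)
3. A_x = 10  [D, C, A are collinear ∩ BA ⟂ DC]
4. A_y = -2  [D, C, A are collinear ∩ BA ⟂ DC]
   → A = (10, -2)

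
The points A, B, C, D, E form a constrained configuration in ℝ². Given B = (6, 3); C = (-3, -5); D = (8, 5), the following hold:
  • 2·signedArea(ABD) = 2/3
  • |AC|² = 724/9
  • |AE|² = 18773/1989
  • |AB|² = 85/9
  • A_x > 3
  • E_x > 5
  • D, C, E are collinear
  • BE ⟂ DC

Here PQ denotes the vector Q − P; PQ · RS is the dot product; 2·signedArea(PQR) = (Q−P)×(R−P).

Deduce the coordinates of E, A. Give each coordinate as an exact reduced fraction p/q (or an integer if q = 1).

1. E_x = 1306/221  [D, C, E are collinear ∩ BE ⟂ DC]
2. E_y = 685/221  [D, C, E are collinear ∩ BE ⟂ DC]
   → E = (1306/221, 685/221)
3. A_x = 11/3  [line -2·x + 2·y + 16/3 = 0 ∩ |AC|² = 724/9]
4. A_y = 1  [line -2·x + 2·y + 16/3 = 0 ∩ |AC|² = 724/9]
   → A = (11/3, 1)

A = (11/3, 1)
E = (1306/221, 685/221)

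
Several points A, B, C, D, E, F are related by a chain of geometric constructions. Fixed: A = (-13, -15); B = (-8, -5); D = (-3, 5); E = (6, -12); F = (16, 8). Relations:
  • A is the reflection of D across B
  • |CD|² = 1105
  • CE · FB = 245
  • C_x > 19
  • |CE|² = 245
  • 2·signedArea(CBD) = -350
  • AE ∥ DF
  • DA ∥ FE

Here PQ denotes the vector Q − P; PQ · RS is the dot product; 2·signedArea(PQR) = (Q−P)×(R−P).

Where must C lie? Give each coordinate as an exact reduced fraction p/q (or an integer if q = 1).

1. C_x = 20  [2·signedArea(CBD) = -350 ∩ CE · FB = 245]
2. C_y = -19  [2·signedArea(CBD) = -350 ∩ CE · FB = 245]
   → C = (20, -19)

C = (20, -19)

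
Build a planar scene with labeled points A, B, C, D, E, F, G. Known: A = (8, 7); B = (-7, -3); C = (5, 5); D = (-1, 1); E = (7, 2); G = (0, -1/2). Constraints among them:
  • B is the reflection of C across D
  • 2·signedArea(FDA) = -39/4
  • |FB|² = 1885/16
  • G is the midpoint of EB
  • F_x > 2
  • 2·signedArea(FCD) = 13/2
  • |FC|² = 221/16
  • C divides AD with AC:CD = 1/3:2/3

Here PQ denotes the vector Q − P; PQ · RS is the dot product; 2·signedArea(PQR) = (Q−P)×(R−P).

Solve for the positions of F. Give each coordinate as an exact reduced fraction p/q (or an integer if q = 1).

F = (5/2, 9/4)

1. F_x = 5/2  [line 4·x + -6·y + 7/2 = 0 ∩ |FB|² = 1885/16]
2. F_y = 9/4  [line 4·x + -6·y + 7/2 = 0 ∩ |FB|² = 1885/16]
   → F = (5/2, 9/4)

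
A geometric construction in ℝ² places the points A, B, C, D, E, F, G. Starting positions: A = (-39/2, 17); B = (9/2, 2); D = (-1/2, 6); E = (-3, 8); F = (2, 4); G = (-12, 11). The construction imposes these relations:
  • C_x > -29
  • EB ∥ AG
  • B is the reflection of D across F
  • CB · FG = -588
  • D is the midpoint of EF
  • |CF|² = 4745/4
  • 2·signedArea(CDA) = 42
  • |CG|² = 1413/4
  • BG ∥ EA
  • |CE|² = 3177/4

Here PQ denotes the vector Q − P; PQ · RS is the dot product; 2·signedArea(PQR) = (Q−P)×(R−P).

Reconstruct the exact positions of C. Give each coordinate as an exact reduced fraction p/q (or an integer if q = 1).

1. C_x = -57/2  [2·signedArea(CDA) = 42 ∩ CB · FG = -588]
2. C_y = 20  [2·signedArea(CDA) = 42 ∩ CB · FG = -588]
   → C = (-57/2, 20)

C = (-57/2, 20)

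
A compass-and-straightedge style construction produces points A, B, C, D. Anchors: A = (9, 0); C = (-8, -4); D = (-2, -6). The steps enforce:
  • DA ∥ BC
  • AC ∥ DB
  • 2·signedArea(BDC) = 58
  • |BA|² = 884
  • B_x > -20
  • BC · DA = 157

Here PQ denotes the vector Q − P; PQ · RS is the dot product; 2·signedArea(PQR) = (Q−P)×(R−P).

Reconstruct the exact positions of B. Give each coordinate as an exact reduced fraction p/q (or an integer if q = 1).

1. B_x = -19  [DA ∥ BC ∩ AC ∥ DB]
2. B_y = -10  [DA ∥ BC ∩ AC ∥ DB]
   → B = (-19, -10)

B = (-19, -10)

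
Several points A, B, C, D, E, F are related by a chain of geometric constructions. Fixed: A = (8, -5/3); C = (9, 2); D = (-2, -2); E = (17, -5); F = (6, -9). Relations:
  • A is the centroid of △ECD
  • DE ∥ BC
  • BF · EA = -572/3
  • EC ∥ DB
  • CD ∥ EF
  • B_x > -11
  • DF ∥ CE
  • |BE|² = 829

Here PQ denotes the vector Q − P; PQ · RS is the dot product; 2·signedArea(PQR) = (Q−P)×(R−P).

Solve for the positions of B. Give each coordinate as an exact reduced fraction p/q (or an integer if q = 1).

1. B_x = -10  [DE ∥ BC ∩ EC ∥ DB]
2. B_y = 5  [DE ∥ BC ∩ EC ∥ DB]
   → B = (-10, 5)

B = (-10, 5)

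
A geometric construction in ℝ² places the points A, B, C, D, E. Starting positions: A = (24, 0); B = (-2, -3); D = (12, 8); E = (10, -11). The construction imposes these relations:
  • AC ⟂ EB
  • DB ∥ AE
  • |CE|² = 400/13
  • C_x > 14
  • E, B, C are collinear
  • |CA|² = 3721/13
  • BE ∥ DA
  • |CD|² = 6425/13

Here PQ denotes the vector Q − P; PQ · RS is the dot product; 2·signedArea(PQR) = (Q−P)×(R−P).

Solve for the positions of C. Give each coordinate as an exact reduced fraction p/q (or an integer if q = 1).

C = (190/13, -183/13)

1. C_x = 190/13  [E, B, C are collinear ∩ AC ⟂ EB]
2. C_y = -183/13  [E, B, C are collinear ∩ AC ⟂ EB]
   → C = (190/13, -183/13)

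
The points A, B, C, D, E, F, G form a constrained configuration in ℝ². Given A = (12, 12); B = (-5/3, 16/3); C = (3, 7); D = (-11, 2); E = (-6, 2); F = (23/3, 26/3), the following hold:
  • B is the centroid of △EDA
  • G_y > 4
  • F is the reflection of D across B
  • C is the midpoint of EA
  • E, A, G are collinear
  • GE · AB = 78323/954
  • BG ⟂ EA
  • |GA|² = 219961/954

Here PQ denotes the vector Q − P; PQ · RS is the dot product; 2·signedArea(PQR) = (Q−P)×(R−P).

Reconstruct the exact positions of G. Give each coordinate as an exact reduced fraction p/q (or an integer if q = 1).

1. G_x = -135/106  [E, A, G are collinear ∩ BG ⟂ EA]
2. G_y = 1471/318  [E, A, G are collinear ∩ BG ⟂ EA]
   → G = (-135/106, 1471/318)

G = (-135/106, 1471/318)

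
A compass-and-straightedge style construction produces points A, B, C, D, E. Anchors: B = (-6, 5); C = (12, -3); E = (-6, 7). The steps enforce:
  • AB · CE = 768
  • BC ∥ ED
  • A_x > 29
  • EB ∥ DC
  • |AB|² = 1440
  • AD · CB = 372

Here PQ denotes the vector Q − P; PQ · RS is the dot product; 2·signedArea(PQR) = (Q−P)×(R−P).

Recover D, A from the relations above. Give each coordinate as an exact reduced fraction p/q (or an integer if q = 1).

1. D_x = 12  [EB ∥ DC ∩ BC ∥ ED]
2. D_y = -1  [EB ∥ DC ∩ BC ∥ ED]
   → D = (12, -1)
3. A_x = 30  [AB · CE = 768 ∩ AD · CB = 372]
4. A_y = -7  [AB · CE = 768 ∩ AD · CB = 372]
   → A = (30, -7)

A = (30, -7)
D = (12, -1)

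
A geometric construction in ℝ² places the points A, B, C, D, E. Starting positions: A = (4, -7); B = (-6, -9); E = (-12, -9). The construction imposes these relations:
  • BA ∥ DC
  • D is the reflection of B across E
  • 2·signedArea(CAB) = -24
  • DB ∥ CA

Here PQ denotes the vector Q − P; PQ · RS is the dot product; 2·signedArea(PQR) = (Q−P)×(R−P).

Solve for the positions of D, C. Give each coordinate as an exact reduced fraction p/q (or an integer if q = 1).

1. D_x = -18  [D is the reflection of B across E]
2. D_y = -9  [D is the reflection of B across E]
   → D = (-18, -9)
3. C_x = -8  [DB ∥ CA ∩ BA ∥ DC]
4. C_y = -7  [DB ∥ CA ∩ BA ∥ DC]
   → C = (-8, -7)

C = (-8, -7)
D = (-18, -9)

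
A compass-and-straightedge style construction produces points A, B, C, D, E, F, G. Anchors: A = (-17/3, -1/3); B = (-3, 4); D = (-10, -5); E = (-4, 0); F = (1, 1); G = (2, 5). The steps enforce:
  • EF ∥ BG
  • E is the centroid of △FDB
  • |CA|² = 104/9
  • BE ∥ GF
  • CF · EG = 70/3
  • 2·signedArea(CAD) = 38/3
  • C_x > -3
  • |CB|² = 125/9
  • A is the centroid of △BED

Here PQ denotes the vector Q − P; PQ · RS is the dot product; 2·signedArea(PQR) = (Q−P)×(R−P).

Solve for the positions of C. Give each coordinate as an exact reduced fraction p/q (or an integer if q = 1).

1. C_x = -7/3  [CF · EG = 70/3 ∩ 2·signedArea(CAD) = 38/3]
2. C_y = 1/3  [CF · EG = 70/3 ∩ 2·signedArea(CAD) = 38/3]
   → C = (-7/3, 1/3)

C = (-7/3, 1/3)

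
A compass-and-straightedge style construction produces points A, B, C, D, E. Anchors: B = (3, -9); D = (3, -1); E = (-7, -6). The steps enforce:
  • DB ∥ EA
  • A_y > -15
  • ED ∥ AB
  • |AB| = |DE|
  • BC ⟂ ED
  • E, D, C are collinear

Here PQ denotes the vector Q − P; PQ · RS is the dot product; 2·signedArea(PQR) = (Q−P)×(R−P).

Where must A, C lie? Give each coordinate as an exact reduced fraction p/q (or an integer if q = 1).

A = (-7, -14)
C = (-1/5, -13/5)

1. A_x = -7  [ED ∥ AB ∩ DB ∥ EA]
2. A_y = -14  [ED ∥ AB ∩ DB ∥ EA]
   → A = (-7, -14)
3. C_x = -1/5  [E, D, C are collinear ∩ BC ⟂ ED]
4. C_y = -13/5  [E, D, C are collinear ∩ BC ⟂ ED]
   → C = (-1/5, -13/5)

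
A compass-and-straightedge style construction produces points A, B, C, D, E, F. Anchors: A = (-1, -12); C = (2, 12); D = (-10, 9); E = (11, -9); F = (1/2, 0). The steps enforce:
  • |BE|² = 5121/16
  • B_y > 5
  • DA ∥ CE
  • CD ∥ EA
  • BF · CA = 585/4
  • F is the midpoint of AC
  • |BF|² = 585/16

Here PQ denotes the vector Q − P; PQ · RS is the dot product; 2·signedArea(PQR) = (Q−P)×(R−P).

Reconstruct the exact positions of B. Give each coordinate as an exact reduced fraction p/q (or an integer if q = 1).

B = (5/4, 6)

1. B_x = 5/4  [line 3·x + 24·y + -591/4 = 0 ∩ |BF|² = 585/16]
2. B_y = 6  [line 3·x + 24·y + -591/4 = 0 ∩ |BF|² = 585/16]
   → B = (5/4, 6)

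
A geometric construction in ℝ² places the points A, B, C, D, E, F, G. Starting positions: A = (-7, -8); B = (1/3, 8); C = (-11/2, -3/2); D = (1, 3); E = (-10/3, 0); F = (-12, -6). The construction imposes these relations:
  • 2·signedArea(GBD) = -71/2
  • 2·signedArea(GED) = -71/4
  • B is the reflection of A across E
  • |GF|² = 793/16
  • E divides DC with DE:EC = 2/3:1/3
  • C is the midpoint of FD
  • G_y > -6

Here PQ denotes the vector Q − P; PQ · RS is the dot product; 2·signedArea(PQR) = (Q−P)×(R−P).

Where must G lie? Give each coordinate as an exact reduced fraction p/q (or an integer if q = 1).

1. G_x = -5  [2·signedArea(GBD) = -71/2 ∩ 2·signedArea(GED) = -71/4]
2. G_y = -21/4  [2·signedArea(GBD) = -71/2 ∩ 2·signedArea(GED) = -71/4]
   → G = (-5, -21/4)

G = (-5, -21/4)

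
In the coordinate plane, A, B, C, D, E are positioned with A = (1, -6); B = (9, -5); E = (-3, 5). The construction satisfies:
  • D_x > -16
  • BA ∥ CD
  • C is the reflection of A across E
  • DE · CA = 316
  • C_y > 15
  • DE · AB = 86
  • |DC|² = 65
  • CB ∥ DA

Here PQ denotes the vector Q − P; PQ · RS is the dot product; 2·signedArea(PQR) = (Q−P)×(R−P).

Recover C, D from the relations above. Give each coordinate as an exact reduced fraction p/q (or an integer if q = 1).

C = (-7, 16)
D = (-15, 15)

1. C_x = -7  [C is the reflection of A across E]
2. C_y = 16  [C is the reflection of A across E]
   → C = (-7, 16)
3. D_x = -15  [CB ∥ DA ∩ BA ∥ CD]
4. D_y = 15  [CB ∥ DA ∩ BA ∥ CD]
   → D = (-15, 15)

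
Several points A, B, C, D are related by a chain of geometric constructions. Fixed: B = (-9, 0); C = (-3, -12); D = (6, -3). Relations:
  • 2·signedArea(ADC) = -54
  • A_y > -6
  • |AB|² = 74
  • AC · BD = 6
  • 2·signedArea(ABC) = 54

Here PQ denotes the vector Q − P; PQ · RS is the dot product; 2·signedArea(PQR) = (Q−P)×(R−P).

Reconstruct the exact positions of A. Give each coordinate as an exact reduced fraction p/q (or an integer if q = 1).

A = (-2, -5)

1. A_x = -2  [AC · BD = 6 ∩ 2·signedArea(ABC) = 54]
2. A_y = -5  [AC · BD = 6 ∩ 2·signedArea(ABC) = 54]
   → A = (-2, -5)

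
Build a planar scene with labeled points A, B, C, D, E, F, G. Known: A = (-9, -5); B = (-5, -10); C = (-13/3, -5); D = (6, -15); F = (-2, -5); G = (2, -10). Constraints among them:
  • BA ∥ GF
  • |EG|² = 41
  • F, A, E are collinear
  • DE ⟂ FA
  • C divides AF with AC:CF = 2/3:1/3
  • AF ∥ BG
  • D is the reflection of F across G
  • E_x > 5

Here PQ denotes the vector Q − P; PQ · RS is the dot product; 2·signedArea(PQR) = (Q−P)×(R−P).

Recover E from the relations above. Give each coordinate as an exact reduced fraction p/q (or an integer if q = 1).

1. E_x = 6  [F, A, E are collinear ∩ DE ⟂ FA]
2. E_y = -5  [F, A, E are collinear ∩ DE ⟂ FA]
   → E = (6, -5)

E = (6, -5)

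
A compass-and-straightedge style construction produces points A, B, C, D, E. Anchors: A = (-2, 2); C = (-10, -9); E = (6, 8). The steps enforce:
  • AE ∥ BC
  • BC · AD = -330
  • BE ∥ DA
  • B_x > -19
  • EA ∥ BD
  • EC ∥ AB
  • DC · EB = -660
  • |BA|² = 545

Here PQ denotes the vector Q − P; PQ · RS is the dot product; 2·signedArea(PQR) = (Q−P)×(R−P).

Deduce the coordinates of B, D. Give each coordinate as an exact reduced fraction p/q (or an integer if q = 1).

1. B_x = -18  [AE ∥ BC ∩ EC ∥ AB]
2. B_y = -15  [AE ∥ BC ∩ EC ∥ AB]
   → B = (-18, -15)
3. D_x = -26  [BE ∥ DA ∩ EA ∥ BD]
4. D_y = -21  [BE ∥ DA ∩ EA ∥ BD]
   → D = (-26, -21)

B = (-18, -15)
D = (-26, -21)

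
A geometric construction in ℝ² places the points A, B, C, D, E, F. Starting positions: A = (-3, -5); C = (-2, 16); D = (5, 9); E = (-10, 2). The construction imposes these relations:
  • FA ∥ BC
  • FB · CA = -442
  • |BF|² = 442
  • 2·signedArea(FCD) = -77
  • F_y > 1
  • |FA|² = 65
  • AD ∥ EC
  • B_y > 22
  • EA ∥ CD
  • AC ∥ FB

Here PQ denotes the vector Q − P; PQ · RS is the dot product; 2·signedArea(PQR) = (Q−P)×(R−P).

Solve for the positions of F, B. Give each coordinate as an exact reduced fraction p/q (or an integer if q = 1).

B = (2, 23)
F = (1, 2)

1. F_x = 1  [line 7·x + 7·y + -21 = 0 ∩ |FA|² = 65]
2. F_y = 2  [line 7·x + 7·y + -21 = 0 ∩ |FA|² = 65]
   → F = (1, 2)
3. B_x = 2  [FA ∥ BC ∩ AC ∥ FB]
4. B_y = 23  [FA ∥ BC ∩ AC ∥ FB]
   → B = (2, 23)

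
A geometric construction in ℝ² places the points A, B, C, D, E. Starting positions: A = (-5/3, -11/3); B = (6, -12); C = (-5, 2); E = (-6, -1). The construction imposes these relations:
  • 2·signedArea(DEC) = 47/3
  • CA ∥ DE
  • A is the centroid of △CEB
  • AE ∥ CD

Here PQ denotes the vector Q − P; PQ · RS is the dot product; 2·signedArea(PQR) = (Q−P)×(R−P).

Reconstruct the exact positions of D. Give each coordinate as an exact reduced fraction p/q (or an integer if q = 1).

1. D_x = -28/3  [CA ∥ DE ∩ AE ∥ CD]
2. D_y = 14/3  [CA ∥ DE ∩ AE ∥ CD]
   → D = (-28/3, 14/3)

D = (-28/3, 14/3)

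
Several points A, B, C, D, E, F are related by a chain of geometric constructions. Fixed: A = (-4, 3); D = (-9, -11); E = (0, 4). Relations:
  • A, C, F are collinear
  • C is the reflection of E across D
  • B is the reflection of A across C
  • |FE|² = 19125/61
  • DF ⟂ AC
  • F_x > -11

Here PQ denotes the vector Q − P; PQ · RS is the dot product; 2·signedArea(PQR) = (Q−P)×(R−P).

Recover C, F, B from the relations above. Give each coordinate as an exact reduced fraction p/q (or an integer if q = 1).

B = (-32, -55)
C = (-18, -26)
F = (-636/61, -629/61)

1. C_x = -18  [C is the reflection of E across D]
2. C_y = -26  [C is the reflection of E across D]
   → C = (-18, -26)
3. F_x = -636/61  [A, C, F are collinear ∩ DF ⟂ AC]
4. F_y = -629/61  [A, C, F are collinear ∩ DF ⟂ AC]
   → F = (-636/61, -629/61)
5. B_x = -32  [B is the reflection of A across C]
6. B_y = -55  [B is the reflection of A across C]
   → B = (-32, -55)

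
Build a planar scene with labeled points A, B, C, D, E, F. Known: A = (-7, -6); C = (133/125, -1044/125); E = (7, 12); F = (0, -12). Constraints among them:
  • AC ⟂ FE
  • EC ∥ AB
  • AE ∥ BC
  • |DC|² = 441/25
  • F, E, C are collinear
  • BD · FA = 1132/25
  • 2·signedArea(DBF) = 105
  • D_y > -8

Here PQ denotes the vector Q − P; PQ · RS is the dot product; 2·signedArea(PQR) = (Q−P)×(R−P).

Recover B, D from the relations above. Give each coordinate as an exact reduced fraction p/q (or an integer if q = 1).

1. B_x = -1617/125  [AE ∥ BC ∩ EC ∥ AB]
2. B_y = -3294/125  [AE ∥ BC ∩ EC ∥ AB]
   → B = (-1617/125, -3294/125)
3. D_x = -371/125  [2·signedArea(DBF) = 105 ∩ BD · FA = 1132/25]
4. D_y = -897/125  [2·signedArea(DBF) = 105 ∩ BD · FA = 1132/25]
   → D = (-371/125, -897/125)

B = (-1617/125, -3294/125)
D = (-371/125, -897/125)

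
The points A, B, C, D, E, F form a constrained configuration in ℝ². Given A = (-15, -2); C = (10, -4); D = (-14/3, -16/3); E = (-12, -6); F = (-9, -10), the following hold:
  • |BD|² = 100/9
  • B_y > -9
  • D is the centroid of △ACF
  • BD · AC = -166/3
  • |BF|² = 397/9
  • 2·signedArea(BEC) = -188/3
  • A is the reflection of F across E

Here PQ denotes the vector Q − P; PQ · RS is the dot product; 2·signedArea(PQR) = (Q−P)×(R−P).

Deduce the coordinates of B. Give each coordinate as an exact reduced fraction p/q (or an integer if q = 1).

B = (-8/3, -8)

1. B_x = -8/3  [BD · AC = -166/3 ∩ 2·signedArea(BEC) = -188/3]
2. B_y = -8  [BD · AC = -166/3 ∩ 2·signedArea(BEC) = -188/3]
   → B = (-8/3, -8)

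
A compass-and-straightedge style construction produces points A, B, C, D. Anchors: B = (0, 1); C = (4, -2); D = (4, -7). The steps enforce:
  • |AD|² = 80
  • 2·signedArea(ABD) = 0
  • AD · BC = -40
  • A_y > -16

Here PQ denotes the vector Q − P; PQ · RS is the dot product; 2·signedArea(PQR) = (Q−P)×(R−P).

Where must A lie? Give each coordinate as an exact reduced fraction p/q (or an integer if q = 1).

1. A_x = 8  [2·signedArea(ABD) = 0 ∩ AD · BC = -40]
2. A_y = -15  [2·signedArea(ABD) = 0 ∩ AD · BC = -40]
   → A = (8, -15)

A = (8, -15)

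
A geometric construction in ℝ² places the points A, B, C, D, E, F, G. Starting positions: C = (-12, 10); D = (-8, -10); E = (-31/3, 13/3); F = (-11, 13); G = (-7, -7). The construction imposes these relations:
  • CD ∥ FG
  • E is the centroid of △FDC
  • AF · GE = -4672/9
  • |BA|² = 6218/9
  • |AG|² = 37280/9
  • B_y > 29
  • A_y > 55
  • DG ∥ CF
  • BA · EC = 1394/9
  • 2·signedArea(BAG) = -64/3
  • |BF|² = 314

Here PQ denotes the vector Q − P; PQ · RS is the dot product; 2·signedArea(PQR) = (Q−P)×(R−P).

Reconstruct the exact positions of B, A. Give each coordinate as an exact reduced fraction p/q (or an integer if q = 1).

A = (-65/3, 167/3)
B = (-16, 30)

1. A_x = -65/3  [line 10/3·x + -34/3·y + 6328/9 = 0 ∩ |AG|² = 37280/9]
2. A_y = 167/3  [line 10/3·x + -34/3·y + 6328/9 = 0 ∩ |AG|² = 37280/9]
   → A = (-65/3, 167/3)
3. B_x = -16  [2·signedArea(BAG) = -64/3 ∩ BA · EC = 1394/9]
4. B_y = 30  [2·signedArea(BAG) = -64/3 ∩ BA · EC = 1394/9]
   → B = (-16, 30)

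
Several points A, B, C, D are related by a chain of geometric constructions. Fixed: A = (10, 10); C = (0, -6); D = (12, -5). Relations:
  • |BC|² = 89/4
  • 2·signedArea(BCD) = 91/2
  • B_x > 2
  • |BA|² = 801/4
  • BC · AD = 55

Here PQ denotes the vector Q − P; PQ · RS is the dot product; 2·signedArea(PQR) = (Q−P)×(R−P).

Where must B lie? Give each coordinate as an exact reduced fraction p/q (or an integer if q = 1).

1. B_x = 5/2  [2·signedArea(BCD) = 91/2 ∩ BC · AD = 55]
2. B_y = -2  [2·signedArea(BCD) = 91/2 ∩ BC · AD = 55]
   → B = (5/2, -2)

B = (5/2, -2)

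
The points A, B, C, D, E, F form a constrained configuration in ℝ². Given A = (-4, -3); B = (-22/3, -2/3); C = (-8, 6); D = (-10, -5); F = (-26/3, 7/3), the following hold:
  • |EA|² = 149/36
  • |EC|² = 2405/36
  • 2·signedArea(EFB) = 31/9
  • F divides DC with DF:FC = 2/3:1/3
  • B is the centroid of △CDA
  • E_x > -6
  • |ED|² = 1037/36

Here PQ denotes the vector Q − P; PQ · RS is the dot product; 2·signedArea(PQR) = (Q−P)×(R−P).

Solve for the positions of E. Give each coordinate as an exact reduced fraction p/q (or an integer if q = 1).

E = (-17/3, -11/6)

1. E_x = -17/3  [line 3·x + 4/3·y + 175/9 = 0 ∩ |EC|² = 2405/36]
2. E_y = -11/6  [line 3·x + 4/3·y + 175/9 = 0 ∩ |EC|² = 2405/36]
   → E = (-17/3, -11/6)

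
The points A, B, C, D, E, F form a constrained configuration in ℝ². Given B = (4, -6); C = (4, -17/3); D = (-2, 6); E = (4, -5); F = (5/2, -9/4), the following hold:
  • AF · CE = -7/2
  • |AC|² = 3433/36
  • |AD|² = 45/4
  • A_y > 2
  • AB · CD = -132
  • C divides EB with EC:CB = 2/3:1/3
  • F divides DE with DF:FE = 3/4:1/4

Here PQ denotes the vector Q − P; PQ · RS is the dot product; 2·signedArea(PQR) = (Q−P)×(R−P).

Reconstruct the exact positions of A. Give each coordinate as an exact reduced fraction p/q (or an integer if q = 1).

1. A_x = -1/2  [AB · CD = -132 ∩ AF · CE = -7/2]
2. A_y = 3  [AB · CD = -132 ∩ AF · CE = -7/2]
   → A = (-1/2, 3)

A = (-1/2, 3)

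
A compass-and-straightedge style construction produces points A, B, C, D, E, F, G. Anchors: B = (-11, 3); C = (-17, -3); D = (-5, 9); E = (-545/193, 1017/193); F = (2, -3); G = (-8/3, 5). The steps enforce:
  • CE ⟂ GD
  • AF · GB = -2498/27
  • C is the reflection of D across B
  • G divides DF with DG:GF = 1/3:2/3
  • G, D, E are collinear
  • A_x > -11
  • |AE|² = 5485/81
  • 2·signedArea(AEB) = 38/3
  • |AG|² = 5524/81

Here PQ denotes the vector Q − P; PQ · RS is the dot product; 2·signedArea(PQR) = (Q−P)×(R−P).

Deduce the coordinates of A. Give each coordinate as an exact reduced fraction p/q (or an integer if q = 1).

1. A_x = -92/9  [2·signedArea(AEB) = 38/3 ∩ AF · GB = -2498/27]
2. A_y = 5/3  [2·signedArea(AEB) = 38/3 ∩ AF · GB = -2498/27]
   → A = (-92/9, 5/3)

A = (-92/9, 5/3)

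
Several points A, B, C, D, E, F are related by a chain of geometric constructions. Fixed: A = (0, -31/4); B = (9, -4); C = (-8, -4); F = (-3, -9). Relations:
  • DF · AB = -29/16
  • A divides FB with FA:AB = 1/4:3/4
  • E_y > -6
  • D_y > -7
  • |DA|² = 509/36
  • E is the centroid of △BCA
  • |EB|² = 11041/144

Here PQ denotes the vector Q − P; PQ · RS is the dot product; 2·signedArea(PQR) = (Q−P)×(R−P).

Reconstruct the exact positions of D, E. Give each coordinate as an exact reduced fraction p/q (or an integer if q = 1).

D = (-11/3, -83/12)
E = (1/3, -21/4)

1. D_x = -11/3  [line -9·x + -15/4·y + -943/16 = 0 ∩ |DA|² = 509/36]
2. D_y = -83/12  [line -9·x + -15/4·y + -943/16 = 0 ∩ |DA|² = 509/36]
   → D = (-11/3, -83/12)
3. E_x = 1/3  [E is the centroid of △BCA]
4. E_y = -21/4  [E is the centroid of △BCA]
   → E = (1/3, -21/4)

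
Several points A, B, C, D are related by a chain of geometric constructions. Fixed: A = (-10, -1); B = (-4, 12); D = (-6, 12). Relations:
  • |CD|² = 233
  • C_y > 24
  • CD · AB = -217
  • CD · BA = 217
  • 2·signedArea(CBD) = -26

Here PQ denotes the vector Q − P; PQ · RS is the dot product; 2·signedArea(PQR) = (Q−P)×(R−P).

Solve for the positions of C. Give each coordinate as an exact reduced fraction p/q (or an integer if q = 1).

C = (2, 25)

1. C_x = 2  [2·signedArea(CBD) = -26 ∩ CD · BA = 217]
2. C_y = 25  [2·signedArea(CBD) = -26 ∩ CD · BA = 217]
   → C = (2, 25)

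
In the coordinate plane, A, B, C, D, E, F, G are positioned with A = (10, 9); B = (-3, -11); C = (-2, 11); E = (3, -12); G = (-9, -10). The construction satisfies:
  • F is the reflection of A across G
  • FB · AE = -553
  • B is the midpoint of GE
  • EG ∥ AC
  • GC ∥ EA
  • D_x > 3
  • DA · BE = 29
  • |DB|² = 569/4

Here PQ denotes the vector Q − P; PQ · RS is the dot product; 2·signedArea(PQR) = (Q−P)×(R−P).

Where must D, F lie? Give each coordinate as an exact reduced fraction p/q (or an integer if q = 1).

D = (7/2, -1)
F = (-28, -29)

1. D_x = 7/2  [line -6·x + 1·y + 22 = 0 ∩ |DB|² = 569/4]
2. D_y = -1  [line -6·x + 1·y + 22 = 0 ∩ |DB|² = 569/4]
   → D = (7/2, -1)
3. F_x = -28  [F is the reflection of A across G]
4. F_y = -29  [F is the reflection of A across G]
   → F = (-28, -29)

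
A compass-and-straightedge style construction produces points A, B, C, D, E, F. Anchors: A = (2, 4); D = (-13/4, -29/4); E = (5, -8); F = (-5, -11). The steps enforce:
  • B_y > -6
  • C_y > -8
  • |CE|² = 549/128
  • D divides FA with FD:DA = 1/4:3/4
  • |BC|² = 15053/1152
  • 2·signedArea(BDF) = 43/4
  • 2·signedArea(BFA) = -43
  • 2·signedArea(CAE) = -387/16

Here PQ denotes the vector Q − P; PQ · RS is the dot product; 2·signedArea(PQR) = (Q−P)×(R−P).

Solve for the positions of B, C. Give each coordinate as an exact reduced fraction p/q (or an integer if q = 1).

B = (2/3, -5)
C = (47/16, -125/16)

1. C_x = 47/16  [line 12·x + 3·y + -189/16 = 0 ∩ |CE|² = 549/128]
2. C_y = -125/16  [line 12·x + 3·y + -189/16 = 0 ∩ |CE|² = 549/128]
   → C = (47/16, -125/16)
3. B_x = 2/3  [line 15/4·x + -7/4·y + -45/4 = 0 ∩ |BC|² = 15053/1152]
4. B_y = -5  [line 15/4·x + -7/4·y + -45/4 = 0 ∩ |BC|² = 15053/1152]
   → B = (2/3, -5)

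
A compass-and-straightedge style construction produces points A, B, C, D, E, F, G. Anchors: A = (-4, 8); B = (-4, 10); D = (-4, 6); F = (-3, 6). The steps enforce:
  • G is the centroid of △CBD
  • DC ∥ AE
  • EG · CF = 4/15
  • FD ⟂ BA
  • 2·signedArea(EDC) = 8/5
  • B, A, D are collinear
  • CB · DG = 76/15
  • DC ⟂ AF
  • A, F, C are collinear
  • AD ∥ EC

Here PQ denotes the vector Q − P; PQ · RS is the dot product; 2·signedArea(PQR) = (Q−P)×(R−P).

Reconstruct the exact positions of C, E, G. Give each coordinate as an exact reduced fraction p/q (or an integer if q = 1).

1. C_x = -16/5  [A, F, C are collinear ∩ DC ⟂ AF]
2. C_y = 32/5  [A, F, C are collinear ∩ DC ⟂ AF]
   → C = (-16/5, 32/5)
3. E_x = -16/5  [AD ∥ EC ∩ DC ∥ AE]
4. E_y = 42/5  [AD ∥ EC ∩ DC ∥ AE]
   → E = (-16/5, 42/5)
5. G_x = -56/15  [G is the centroid of △CBD]
6. G_y = 112/15  [G is the centroid of △CBD]
   → G = (-56/15, 112/15)

C = (-16/5, 32/5)
E = (-16/5, 42/5)
G = (-56/15, 112/15)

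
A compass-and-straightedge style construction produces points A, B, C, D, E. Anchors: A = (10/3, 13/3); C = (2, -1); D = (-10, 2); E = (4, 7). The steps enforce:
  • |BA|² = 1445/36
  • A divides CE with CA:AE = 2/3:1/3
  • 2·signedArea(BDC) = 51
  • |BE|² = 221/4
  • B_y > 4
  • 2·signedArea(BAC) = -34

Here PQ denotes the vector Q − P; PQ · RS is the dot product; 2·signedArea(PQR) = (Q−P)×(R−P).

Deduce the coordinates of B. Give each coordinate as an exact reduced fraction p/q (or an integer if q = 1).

1. B_x = -3  [2·signedArea(BDC) = 51 ∩ 2·signedArea(BAC) = -34]
2. B_y = 9/2  [2·signedArea(BDC) = 51 ∩ 2·signedArea(BAC) = -34]
   → B = (-3, 9/2)

B = (-3, 9/2)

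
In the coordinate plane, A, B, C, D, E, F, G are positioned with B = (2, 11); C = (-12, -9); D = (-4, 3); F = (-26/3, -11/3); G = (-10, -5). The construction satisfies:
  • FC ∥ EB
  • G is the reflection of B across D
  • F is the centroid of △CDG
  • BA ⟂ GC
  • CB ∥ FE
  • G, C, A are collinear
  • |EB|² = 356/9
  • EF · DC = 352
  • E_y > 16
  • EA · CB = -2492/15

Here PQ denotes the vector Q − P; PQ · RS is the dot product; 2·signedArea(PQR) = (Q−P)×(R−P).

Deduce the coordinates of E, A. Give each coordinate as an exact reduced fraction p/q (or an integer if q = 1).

1. E_x = 16/3  [FC ∥ EB ∩ CB ∥ FE]
2. E_y = 49/3  [FC ∥ EB ∩ CB ∥ FE]
   → E = (16/3, 49/3)
3. A_x = -6/5  [G, C, A are collinear ∩ BA ⟂ GC]
4. A_y = 63/5  [G, C, A are collinear ∩ BA ⟂ GC]
   → A = (-6/5, 63/5)

A = (-6/5, 63/5)
E = (16/3, 49/3)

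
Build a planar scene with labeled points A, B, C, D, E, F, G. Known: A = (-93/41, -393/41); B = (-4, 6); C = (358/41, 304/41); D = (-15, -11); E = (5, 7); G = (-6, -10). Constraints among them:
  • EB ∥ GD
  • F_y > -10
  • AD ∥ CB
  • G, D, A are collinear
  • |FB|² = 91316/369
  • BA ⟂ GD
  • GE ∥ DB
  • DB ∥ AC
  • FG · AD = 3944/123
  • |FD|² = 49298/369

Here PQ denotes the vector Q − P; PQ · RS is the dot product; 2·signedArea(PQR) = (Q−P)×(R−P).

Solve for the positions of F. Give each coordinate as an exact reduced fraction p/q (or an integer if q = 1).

F = (-144/41, -1196/123)

1. F_x = -144/41  [line 522/41·x + 58/41·y + 7192/123 = 0 ∩ |FD|² = 49298/369]
2. F_y = -1196/123  [line 522/41·x + 58/41·y + 7192/123 = 0 ∩ |FD|² = 49298/369]
   → F = (-144/41, -1196/123)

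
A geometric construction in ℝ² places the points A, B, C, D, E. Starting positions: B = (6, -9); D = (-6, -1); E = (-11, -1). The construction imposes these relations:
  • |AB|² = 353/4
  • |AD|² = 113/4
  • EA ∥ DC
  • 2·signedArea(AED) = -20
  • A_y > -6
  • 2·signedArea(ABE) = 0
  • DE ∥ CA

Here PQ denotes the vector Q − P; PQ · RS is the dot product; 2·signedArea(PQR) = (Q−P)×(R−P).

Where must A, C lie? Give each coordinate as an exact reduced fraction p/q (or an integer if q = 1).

1. A_x = -5/2  [2·signedArea(ABE) = 0 ∩ 2·signedArea(AED) = -20]
2. A_y = -5  [2·signedArea(ABE) = 0 ∩ 2·signedArea(AED) = -20]
   → A = (-5/2, -5)
3. C_x = 5/2  [DE ∥ CA ∩ EA ∥ DC]
4. C_y = -5  [DE ∥ CA ∩ EA ∥ DC]
   → C = (5/2, -5)

A = (-5/2, -5)
C = (5/2, -5)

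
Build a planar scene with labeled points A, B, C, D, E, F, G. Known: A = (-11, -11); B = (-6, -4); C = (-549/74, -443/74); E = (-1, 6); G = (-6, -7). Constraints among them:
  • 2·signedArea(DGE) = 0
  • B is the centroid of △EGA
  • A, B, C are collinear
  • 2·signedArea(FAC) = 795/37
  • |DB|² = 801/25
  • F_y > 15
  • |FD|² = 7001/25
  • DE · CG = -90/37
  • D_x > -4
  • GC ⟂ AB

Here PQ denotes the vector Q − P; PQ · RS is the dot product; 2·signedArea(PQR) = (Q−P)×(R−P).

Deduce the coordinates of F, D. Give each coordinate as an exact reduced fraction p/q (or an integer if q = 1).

D = (-3, 4/5)
F = (4, 16)

1. D_x = -3  [2·signedArea(DGE) = 0 ∩ DE · CG = -90/37]
2. D_y = 4/5  [2·signedArea(DGE) = 0 ∩ DE · CG = -90/37]
   → D = (-3, 4/5)
3. F_x = 4  [line -371/74·x + 265/74·y + -1378/37 = 0 ∩ |FD|² = 7001/25]
4. F_y = 16  [line -371/74·x + 265/74·y + -1378/37 = 0 ∩ |FD|² = 7001/25]
   → F = (4, 16)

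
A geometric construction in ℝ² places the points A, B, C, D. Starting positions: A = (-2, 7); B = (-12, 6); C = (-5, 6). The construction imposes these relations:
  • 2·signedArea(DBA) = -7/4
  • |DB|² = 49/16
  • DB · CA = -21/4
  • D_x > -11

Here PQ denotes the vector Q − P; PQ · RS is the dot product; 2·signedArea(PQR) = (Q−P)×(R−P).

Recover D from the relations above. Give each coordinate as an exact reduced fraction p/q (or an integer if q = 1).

D = (-41/4, 6)

1. D_x = -41/4  [DB · CA = -21/4 ∩ 2·signedArea(DBA) = -7/4]
2. D_y = 6  [DB · CA = -21/4 ∩ 2·signedArea(DBA) = -7/4]
   → D = (-41/4, 6)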